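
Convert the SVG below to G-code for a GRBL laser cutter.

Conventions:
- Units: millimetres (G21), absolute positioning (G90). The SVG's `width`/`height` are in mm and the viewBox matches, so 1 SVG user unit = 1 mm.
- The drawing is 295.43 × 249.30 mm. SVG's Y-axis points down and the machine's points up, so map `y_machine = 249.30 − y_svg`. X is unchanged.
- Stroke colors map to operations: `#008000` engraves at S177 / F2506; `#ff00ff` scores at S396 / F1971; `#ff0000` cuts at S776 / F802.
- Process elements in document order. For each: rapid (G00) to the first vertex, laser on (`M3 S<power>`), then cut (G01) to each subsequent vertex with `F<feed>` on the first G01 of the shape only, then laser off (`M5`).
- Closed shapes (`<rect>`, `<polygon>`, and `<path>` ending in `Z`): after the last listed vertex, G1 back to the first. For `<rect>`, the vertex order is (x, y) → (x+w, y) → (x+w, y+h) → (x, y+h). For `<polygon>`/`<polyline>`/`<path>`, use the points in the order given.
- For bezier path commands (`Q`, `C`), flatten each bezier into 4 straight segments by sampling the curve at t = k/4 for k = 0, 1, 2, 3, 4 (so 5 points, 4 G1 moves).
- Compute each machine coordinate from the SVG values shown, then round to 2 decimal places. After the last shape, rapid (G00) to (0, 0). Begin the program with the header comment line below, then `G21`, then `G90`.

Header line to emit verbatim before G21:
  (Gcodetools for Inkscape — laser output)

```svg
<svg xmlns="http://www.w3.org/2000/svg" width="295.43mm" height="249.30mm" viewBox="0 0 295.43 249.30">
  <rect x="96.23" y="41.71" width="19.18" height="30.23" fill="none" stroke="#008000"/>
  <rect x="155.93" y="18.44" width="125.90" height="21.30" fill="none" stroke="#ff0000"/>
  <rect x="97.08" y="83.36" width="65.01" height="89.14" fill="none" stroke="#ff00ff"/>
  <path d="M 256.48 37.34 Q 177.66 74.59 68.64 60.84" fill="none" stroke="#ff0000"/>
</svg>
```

(Gcodetools for Inkscape — laser output)
G21
G90
G00 X96.23 Y207.59
M3 S177
G01 X115.41 Y207.59 F2506
G01 X115.41 Y177.36
G01 X96.23 Y177.36
G01 X96.23 Y207.59
M5
G00 X155.93 Y230.86
M3 S776
G01 X281.83 Y230.86 F802
G01 X281.83 Y209.56
G01 X155.93 Y209.56
G01 X155.93 Y230.86
M5
G00 X97.08 Y165.94
M3 S396
G01 X162.09 Y165.94 F1971
G01 X162.09 Y76.80
G01 X97.08 Y76.80
G01 X97.08 Y165.94
M5
G00 X256.48 Y211.96
M3 S776
G01 X215.18 Y196.52 F802
G01 X170.11 Y187.46
G01 X121.26 Y184.77
G01 X68.64 Y188.46
M5
G00 X0.00 Y0.00

viewBox `0 0 295.43 249.30` with mm width/height → 1 unit = 1 mm. Flip: y_m = 249.30 − y_svg.

**Shape 1** — `<rect>` rectangle, stroke `#008000` → engrave (S177, F2506). Machine vertices: (96.23,207.59) → (115.41,207.59) → (115.41,177.36) → (96.23,177.36) → (96.23,207.59). Closed: final G1 returns to the first vertex.

**Shape 2** — `<rect>` rectangle, stroke `#ff0000` → cut (S776, F802). Machine vertices: (155.93,230.86) → (281.83,230.86) → (281.83,209.56) → (155.93,209.56) → (155.93,230.86). Closed: final G1 returns to the first vertex.

**Shape 3** — `<rect>` rectangle, stroke `#ff00ff` → score (S396, F1971). Machine vertices: (97.08,165.94) → (162.09,165.94) → (162.09,76.80) → (97.08,76.80) → (97.08,165.94). Closed: final G1 returns to the first vertex.

**Shape 4** — `<path>` quadratic bezier, stroke `#ff0000` → cut (S776, F802). Control points (SVG): P0=(256.48,37.34), P1=(177.66,74.59), P2=(68.64,60.84); sampled at t=k/4. Machine vertices: (256.48,211.96) → (215.18,196.52) → (170.11,187.46) → (121.26,184.77) → (68.64,188.46). Open path.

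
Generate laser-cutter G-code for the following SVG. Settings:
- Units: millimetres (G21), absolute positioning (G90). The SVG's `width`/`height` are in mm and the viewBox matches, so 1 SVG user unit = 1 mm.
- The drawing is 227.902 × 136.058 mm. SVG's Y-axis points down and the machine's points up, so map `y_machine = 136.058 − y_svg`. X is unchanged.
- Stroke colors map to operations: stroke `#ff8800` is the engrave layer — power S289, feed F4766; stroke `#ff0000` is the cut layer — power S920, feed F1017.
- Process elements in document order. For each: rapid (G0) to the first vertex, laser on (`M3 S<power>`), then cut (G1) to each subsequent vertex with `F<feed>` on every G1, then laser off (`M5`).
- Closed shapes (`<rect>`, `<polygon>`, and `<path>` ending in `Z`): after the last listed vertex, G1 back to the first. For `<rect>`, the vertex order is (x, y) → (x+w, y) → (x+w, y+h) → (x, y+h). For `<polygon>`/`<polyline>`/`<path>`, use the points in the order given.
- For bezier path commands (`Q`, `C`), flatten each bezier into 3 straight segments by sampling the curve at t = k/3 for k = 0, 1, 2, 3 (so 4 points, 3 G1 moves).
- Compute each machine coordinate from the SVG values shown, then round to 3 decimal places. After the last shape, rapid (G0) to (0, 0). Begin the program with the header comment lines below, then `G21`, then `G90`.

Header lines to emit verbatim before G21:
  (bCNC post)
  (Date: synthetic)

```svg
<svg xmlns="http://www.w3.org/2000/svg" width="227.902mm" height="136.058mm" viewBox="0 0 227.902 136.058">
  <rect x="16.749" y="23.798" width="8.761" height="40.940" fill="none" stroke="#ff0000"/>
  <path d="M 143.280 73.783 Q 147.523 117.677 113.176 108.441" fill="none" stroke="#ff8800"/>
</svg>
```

(bCNC post)
(Date: synthetic)
G21
G90
G0 X16.749 Y112.260
M3 S920
G1 X25.510 Y112.260 F1017
G1 X25.510 Y71.320 F1017
G1 X16.749 Y71.320 F1017
G1 X16.749 Y112.260 F1017
M5
G0 X143.280 Y62.275
M3 S289
G1 X141.821 Y38.916 F4766
G1 X131.786 Y27.363 F4766
G1 X113.176 Y27.617 F4766
M5
G0 X0.000 Y0.000

viewBox `0 0 227.902 136.058` with mm width/height → 1 unit = 1 mm. Flip: y_m = 136.058 − y_svg.

**Shape 1** — `<rect>` rectangle, stroke `#ff0000` → cut (S920, F1017). Machine vertices: (16.749,112.260) → (25.510,112.260) → (25.510,71.320) → (16.749,71.320) → (16.749,112.260). Closed: final G1 returns to the first vertex.

**Shape 2** — `<path>` quadratic bezier, stroke `#ff8800` → engrave (S289, F4766). Control points (SVG): P0=(143.280,73.783), P1=(147.523,117.677), P2=(113.176,108.441); sampled at t=k/3. Machine vertices: (143.280,62.275) → (141.821,38.916) → (131.786,27.363) → (113.176,27.617). Open path.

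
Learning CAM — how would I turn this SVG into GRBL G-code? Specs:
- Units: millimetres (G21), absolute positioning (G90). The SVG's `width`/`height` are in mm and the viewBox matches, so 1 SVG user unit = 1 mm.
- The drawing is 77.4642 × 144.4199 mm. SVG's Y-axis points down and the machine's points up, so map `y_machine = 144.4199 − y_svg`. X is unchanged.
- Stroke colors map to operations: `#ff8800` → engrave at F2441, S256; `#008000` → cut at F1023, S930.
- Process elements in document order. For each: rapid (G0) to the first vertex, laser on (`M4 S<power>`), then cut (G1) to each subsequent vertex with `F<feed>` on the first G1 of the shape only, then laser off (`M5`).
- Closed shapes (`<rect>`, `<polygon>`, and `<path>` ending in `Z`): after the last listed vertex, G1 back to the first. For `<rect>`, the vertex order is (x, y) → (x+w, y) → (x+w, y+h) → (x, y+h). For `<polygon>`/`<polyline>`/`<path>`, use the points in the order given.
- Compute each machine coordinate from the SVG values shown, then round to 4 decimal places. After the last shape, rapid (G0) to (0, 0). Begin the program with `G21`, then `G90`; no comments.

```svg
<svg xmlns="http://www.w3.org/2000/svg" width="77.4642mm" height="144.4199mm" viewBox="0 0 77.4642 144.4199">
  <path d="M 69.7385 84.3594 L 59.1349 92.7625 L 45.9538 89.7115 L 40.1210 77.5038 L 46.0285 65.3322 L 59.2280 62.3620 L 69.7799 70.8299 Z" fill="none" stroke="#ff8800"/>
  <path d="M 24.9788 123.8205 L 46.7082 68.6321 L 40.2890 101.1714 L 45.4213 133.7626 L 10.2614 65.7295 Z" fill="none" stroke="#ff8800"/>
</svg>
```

viewBox `0 0 77.4642 144.4199` with mm width/height → 1 unit = 1 mm. Flip: y_m = 144.4199 − y_svg.

**Shape 1** — `<path>` regular polygon, stroke `#ff8800` → engrave (S256, F2441). Machine vertices: (69.7385,60.0605) → (59.1349,51.6574) → (45.9538,54.7084) → (40.1210,66.9161) → (46.0285,79.0877) → (59.2280,82.0579) → (69.7799,73.5900) → (69.7385,60.0605). Closed: final G1 returns to the first vertex.

**Shape 2** — `<path>` closed polygon, stroke `#ff8800` → engrave (S256, F2441). Machine vertices: (24.9788,20.5994) → (46.7082,75.7878) → (40.2890,43.2485) → (45.4213,10.6573) → (10.2614,78.6904) → (24.9788,20.5994). Closed: final G1 returns to the first vertex.

G21
G90
G0 X69.7385 Y60.0605
M4 S256
G1 X59.1349 Y51.6574 F2441
G1 X45.9538 Y54.7084
G1 X40.1210 Y66.9161
G1 X46.0285 Y79.0877
G1 X59.2280 Y82.0579
G1 X69.7799 Y73.5900
G1 X69.7385 Y60.0605
M5
G0 X24.9788 Y20.5994
M4 S256
G1 X46.7082 Y75.7878 F2441
G1 X40.2890 Y43.2485
G1 X45.4213 Y10.6573
G1 X10.2614 Y78.6904
G1 X24.9788 Y20.5994
M5
G0 X0.0000 Y0.0000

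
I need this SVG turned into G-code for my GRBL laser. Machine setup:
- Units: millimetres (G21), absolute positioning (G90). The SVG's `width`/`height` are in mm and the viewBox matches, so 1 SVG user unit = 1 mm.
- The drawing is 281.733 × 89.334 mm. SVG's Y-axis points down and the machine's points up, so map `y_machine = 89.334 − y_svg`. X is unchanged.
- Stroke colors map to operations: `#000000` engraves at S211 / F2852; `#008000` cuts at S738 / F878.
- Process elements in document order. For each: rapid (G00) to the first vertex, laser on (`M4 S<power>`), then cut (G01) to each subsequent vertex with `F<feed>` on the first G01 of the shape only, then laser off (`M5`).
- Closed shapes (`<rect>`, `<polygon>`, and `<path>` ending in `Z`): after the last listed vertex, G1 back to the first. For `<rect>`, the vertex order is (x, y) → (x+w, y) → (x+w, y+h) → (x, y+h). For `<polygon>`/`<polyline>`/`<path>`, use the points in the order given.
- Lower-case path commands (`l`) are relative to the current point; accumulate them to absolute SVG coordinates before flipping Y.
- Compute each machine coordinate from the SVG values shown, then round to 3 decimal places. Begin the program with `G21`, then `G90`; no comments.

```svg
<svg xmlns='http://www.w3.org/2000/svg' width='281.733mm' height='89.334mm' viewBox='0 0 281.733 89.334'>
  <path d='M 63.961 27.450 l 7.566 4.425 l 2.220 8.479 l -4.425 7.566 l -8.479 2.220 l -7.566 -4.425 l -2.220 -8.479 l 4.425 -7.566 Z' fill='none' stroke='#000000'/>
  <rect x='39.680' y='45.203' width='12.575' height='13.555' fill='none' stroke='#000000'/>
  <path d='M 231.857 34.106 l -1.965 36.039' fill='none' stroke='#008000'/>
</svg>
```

G21
G90
G00 X63.961 Y61.884
M4 S211
G01 X71.527 Y57.459 F2852
G01 X73.747 Y48.980
G01 X69.322 Y41.414
G01 X60.843 Y39.194
G01 X53.277 Y43.619
G01 X51.057 Y52.098
G01 X55.482 Y59.664
G01 X63.961 Y61.884
M5
G00 X39.680 Y44.131
M4 S211
G01 X52.255 Y44.131 F2852
G01 X52.255 Y30.576
G01 X39.680 Y30.576
G01 X39.680 Y44.131
M5
G00 X231.857 Y55.228
M4 S738
G01 X229.892 Y19.189 F878
M5

Since the viewBox matches the mm dimensions, user units are millimetres directly. The only transform is the Y-flip y_m = 89.334 − y_svg.

Shape 1 is a regular polygon drawn with `<path>`. Its stroke #000000 means engrave at S211, F2852. After flipping Y the toolpath is (63.961,61.884) → (71.527,57.459) → (73.747,48.980) → (69.322,41.414) → (60.843,39.194) → (53.277,43.619) → (51.057,52.098) → (55.482,59.664) → (63.961,61.884), returning to the start.

Shape 2 is a rectangle drawn with `<rect>`. Its stroke #000000 means engrave at S211, F2852. After flipping Y the toolpath is (39.680,44.131) → (52.255,44.131) → (52.255,30.576) → (39.680,30.576) → (39.680,44.131), returning to the start.

Shape 3 is a line segment drawn with `<path>`. Its stroke #008000 means cut at S738, F878. After flipping Y the toolpath is (231.857,55.228) → (229.892,19.189).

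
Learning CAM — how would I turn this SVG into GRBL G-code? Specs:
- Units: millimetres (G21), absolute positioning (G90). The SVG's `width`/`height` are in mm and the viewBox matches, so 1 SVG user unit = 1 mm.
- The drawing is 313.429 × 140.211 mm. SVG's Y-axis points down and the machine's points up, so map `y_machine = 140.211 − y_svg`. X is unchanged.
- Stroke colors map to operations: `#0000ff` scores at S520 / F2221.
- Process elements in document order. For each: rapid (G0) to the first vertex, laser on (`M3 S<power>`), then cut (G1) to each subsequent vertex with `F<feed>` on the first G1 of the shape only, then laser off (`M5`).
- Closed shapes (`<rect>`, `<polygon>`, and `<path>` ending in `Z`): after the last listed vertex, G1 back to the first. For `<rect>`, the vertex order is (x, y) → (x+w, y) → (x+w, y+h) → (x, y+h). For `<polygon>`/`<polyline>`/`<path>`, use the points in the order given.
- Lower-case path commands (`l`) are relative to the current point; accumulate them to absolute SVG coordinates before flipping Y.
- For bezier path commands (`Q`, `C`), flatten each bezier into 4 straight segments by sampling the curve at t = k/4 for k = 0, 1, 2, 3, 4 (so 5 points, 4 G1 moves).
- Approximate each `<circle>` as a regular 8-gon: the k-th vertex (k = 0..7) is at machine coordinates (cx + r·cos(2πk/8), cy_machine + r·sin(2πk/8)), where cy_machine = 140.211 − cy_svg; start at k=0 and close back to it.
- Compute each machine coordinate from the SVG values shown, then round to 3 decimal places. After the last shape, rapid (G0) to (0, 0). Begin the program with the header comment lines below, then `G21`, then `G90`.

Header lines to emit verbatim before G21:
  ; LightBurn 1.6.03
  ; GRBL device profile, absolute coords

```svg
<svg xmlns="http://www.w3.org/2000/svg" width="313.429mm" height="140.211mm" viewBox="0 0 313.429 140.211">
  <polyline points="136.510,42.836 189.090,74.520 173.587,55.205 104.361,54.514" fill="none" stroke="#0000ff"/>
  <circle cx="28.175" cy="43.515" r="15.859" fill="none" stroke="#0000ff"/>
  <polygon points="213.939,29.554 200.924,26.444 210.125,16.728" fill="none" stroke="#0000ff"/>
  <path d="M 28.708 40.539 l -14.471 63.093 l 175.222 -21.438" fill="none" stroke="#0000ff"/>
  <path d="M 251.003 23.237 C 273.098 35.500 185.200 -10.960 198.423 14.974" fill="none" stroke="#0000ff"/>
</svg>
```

viewBox `0 0 313.429 140.211` with mm width/height → 1 unit = 1 mm. Flip: y_m = 140.211 − y_svg.

**Shape 1** — `<polyline>` open polyline, stroke `#0000ff` → score (S520, F2221). Machine vertices: (136.510,97.375) → (189.090,65.691) → (173.587,85.006) → (104.361,85.697). Open path.

**Shape 2** — `<circle>` circle, stroke `#0000ff` → score (S520, F2221). Machine vertices: (44.034,96.696) → (39.389,107.910) → (28.175,112.555) → (16.961,107.910) → (12.316,96.696) → (16.961,85.482) → (28.175,80.837) → (39.389,85.482) → (44.034,96.696). Closed: final G1 returns to the first vertex.

**Shape 3** — `<polygon>` regular polygon, stroke `#0000ff` → score (S520, F2221). Machine vertices: (213.939,110.657) → (200.924,113.767) → (210.125,123.483) → (213.939,110.657). Closed: final G1 returns to the first vertex.

**Shape 4** — `<path>` open polyline, stroke `#0000ff` → score (S520, F2221). Machine vertices: (28.708,99.672) → (14.237,36.579) → (189.459,58.017). Open path.

**Shape 5** — `<path>` cubic bezier, stroke `#0000ff` → score (S520, F2221). Control points (SVG): P0=(251.003,23.237), P1=(273.098,35.500), P2=(185.200,-10.960), P3=(198.423,14.974); sampled at t=k/4. Machine vertices: (251.003,116.974) → (250.249,116.739) → (228.040,126.232) → (204.167,133.162) → (198.423,125.237). Open path.

; LightBurn 1.6.03
; GRBL device profile, absolute coords
G21
G90
G0 X136.510 Y97.375
M3 S520
G1 X189.090 Y65.691 F2221
G1 X173.587 Y85.006
G1 X104.361 Y85.697
M5
G0 X44.034 Y96.696
M3 S520
G1 X39.389 Y107.910 F2221
G1 X28.175 Y112.555
G1 X16.961 Y107.910
G1 X12.316 Y96.696
G1 X16.961 Y85.482
G1 X28.175 Y80.837
G1 X39.389 Y85.482
G1 X44.034 Y96.696
M5
G0 X213.939 Y110.657
M3 S520
G1 X200.924 Y113.767 F2221
G1 X210.125 Y123.483
G1 X213.939 Y110.657
M5
G0 X28.708 Y99.672
M3 S520
G1 X14.237 Y36.579 F2221
G1 X189.459 Y58.017
M5
G0 X251.003 Y116.974
M3 S520
G1 X250.249 Y116.739 F2221
G1 X228.040 Y126.232
G1 X204.167 Y133.162
G1 X198.423 Y125.237
M5
G0 X0.000 Y0.000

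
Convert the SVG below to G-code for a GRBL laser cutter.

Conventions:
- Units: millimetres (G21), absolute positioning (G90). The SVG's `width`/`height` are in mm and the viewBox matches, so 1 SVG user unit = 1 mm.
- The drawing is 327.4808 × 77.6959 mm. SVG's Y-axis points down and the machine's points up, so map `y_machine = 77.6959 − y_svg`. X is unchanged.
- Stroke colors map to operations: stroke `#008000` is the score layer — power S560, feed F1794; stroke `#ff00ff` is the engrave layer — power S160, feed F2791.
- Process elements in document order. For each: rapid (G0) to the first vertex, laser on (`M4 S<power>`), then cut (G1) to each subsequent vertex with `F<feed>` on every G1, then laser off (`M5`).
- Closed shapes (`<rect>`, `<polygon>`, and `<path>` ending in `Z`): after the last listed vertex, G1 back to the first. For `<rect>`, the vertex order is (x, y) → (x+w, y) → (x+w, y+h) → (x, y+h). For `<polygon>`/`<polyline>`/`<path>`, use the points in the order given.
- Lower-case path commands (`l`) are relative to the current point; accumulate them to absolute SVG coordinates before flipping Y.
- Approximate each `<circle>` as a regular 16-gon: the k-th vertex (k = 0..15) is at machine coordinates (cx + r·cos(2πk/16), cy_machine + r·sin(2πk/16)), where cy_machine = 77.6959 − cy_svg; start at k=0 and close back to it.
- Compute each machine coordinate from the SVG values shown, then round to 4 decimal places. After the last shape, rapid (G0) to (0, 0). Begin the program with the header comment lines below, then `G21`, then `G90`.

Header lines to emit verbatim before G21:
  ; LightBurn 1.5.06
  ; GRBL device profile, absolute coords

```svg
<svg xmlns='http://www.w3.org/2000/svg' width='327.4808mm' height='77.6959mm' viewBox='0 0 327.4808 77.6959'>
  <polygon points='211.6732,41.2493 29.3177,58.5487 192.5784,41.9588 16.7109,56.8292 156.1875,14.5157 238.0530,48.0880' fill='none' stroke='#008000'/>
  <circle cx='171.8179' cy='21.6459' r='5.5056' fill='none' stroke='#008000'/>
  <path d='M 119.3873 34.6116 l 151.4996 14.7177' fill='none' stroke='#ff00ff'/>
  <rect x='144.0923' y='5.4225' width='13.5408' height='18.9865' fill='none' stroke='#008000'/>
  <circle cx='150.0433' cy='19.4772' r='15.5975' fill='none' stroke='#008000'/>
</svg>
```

; LightBurn 1.5.06
; GRBL device profile, absolute coords
G21
G90
G0 X211.6732 Y36.4466
M4 S560
G1 X29.3177 Y19.1472 F1794
G1 X192.5784 Y35.7371 F1794
G1 X16.7109 Y20.8667 F1794
G1 X156.1875 Y63.1802 F1794
G1 X238.0530 Y29.6079 F1794
G1 X211.6732 Y36.4466 F1794
M5
G0 X177.3235 Y56.0500
M4 S560
G1 X176.9044 Y58.1569 F1794
G1 X175.7109 Y59.9430 F1794
G1 X173.9248 Y61.1365 F1794
G1 X171.8179 Y61.5556 F1794
G1 X169.7110 Y61.1365 F1794
G1 X167.9249 Y59.9430 F1794
G1 X166.7314 Y58.1569 F1794
G1 X166.3123 Y56.0500 F1794
G1 X166.7314 Y53.9431 F1794
G1 X167.9249 Y52.1570 F1794
G1 X169.7110 Y50.9635 F1794
G1 X171.8179 Y50.5444 F1794
G1 X173.9248 Y50.9635 F1794
G1 X175.7109 Y52.1570 F1794
G1 X176.9044 Y53.9431 F1794
G1 X177.3235 Y56.0500 F1794
M5
G0 X119.3873 Y43.0843
M4 S160
G1 X270.8869 Y28.3666 F2791
M5
G0 X144.0923 Y72.2734
M4 S560
G1 X157.6331 Y72.2734 F1794
G1 X157.6331 Y53.2869 F1794
G1 X144.0923 Y53.2869 F1794
G1 X144.0923 Y72.2734 F1794
M5
G0 X165.6408 Y58.2187
M4 S560
G1 X164.4535 Y64.1876 F1794
G1 X161.0724 Y69.2478 F1794
G1 X156.0122 Y72.6289 F1794
G1 X150.0433 Y73.8162 F1794
G1 X144.0744 Y72.6289 F1794
G1 X139.0142 Y69.2478 F1794
G1 X135.6331 Y64.1876 F1794
G1 X134.4458 Y58.2187 F1794
G1 X135.6331 Y52.2498 F1794
G1 X139.0142 Y47.1896 F1794
G1 X144.0744 Y43.8085 F1794
G1 X150.0433 Y42.6212 F1794
G1 X156.0122 Y43.8085 F1794
G1 X161.0724 Y47.1896 F1794
G1 X164.4535 Y52.2498 F1794
G1 X165.6408 Y58.2187 F1794
M5
G0 X0.0000 Y0.0000

viewBox `0 0 327.4808 77.6959` with mm width/height → 1 unit = 1 mm. Flip: y_m = 77.6959 − y_svg.

**Shape 1** — `<polygon>` closed polygon, stroke `#008000` → score (S560, F1794). Machine vertices: (211.6732,36.4466) → (29.3177,19.1472) → (192.5784,35.7371) → (16.7109,20.8667) → (156.1875,63.1802) → (238.0530,29.6079) → (211.6732,36.4466). Closed: final G1 returns to the first vertex.

**Shape 2** — `<circle>` circle, stroke `#008000` → score (S560, F1794). Machine vertices: (177.3235,56.0500) → (176.9044,58.1569) → (175.7109,59.9430) → (173.9248,61.1365) → (171.8179,61.5556) → (169.7110,61.1365) → (167.9249,59.9430) → (166.7314,58.1569) → (166.3123,56.0500) → (166.7314,53.9431) → (167.9249,52.1570) → (169.7110,50.9635) → (171.8179,50.5444) → (173.9248,50.9635) → (175.7109,52.1570) → (176.9044,53.9431) → (177.3235,56.0500). Closed: final G1 returns to the first vertex.

**Shape 3** — `<path>` line segment, stroke `#ff00ff` → engrave (S160, F2791). Machine vertices: (119.3873,43.0843) → (270.8869,28.3666). Open path.

**Shape 4** — `<rect>` rectangle, stroke `#008000` → score (S560, F1794). Machine vertices: (144.0923,72.2734) → (157.6331,72.2734) → (157.6331,53.2869) → (144.0923,53.2869) → (144.0923,72.2734). Closed: final G1 returns to the first vertex.

**Shape 5** — `<circle>` circle, stroke `#008000` → score (S560, F1794). Machine vertices: (165.6408,58.2187) → (164.4535,64.1876) → (161.0724,69.2478) → (156.0122,72.6289) → (150.0433,73.8162) → (144.0744,72.6289) → (139.0142,69.2478) → (135.6331,64.1876) → (134.4458,58.2187) → (135.6331,52.2498) → (139.0142,47.1896) → (144.0744,43.8085) → (150.0433,42.6212) → (156.0122,43.8085) → (161.0724,47.1896) → (164.4535,52.2498) → (165.6408,58.2187). Closed: final G1 returns to the first vertex.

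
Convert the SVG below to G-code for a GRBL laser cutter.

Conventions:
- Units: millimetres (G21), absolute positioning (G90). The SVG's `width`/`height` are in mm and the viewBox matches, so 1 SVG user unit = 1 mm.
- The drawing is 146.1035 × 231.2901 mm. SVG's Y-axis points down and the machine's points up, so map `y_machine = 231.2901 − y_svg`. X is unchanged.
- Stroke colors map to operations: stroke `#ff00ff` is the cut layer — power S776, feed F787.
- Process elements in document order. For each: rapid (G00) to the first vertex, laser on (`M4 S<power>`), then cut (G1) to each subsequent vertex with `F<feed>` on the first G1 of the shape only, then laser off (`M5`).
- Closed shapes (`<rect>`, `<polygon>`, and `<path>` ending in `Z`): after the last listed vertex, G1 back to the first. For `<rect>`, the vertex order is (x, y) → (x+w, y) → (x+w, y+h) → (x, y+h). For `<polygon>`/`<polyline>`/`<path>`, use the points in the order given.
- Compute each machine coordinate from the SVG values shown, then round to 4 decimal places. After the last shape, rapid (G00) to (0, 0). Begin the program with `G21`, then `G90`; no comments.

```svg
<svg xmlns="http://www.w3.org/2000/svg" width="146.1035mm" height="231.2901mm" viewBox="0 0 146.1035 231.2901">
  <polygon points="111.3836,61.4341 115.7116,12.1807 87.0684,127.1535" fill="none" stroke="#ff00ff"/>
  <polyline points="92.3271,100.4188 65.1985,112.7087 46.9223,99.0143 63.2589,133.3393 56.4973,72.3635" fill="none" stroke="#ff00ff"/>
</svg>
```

G21
G90
G00 X111.3836 Y169.8560
M4 S776
G1 X115.7116 Y219.1094 F787
G1 X87.0684 Y104.1366
G1 X111.3836 Y169.8560
M5
G00 X92.3271 Y130.8713
M4 S776
G1 X65.1985 Y118.5814 F787
G1 X46.9223 Y132.2758
G1 X63.2589 Y97.9508
G1 X56.4973 Y158.9266
M5
G00 X0.0000 Y0.0000

viewBox `0 0 146.1035 231.2901` with mm width/height → 1 unit = 1 mm. Flip: y_m = 231.2901 − y_svg.

**Shape 1** — `<polygon>` closed polygon, stroke `#ff00ff` → cut (S776, F787). Machine vertices: (111.3836,169.8560) → (115.7116,219.1094) → (87.0684,104.1366) → (111.3836,169.8560). Closed: final G1 returns to the first vertex.

**Shape 2** — `<polyline>` open polyline, stroke `#ff00ff` → cut (S776, F787). Machine vertices: (92.3271,130.8713) → (65.1985,118.5814) → (46.9223,132.2758) → (63.2589,97.9508) → (56.4973,158.9266). Open path.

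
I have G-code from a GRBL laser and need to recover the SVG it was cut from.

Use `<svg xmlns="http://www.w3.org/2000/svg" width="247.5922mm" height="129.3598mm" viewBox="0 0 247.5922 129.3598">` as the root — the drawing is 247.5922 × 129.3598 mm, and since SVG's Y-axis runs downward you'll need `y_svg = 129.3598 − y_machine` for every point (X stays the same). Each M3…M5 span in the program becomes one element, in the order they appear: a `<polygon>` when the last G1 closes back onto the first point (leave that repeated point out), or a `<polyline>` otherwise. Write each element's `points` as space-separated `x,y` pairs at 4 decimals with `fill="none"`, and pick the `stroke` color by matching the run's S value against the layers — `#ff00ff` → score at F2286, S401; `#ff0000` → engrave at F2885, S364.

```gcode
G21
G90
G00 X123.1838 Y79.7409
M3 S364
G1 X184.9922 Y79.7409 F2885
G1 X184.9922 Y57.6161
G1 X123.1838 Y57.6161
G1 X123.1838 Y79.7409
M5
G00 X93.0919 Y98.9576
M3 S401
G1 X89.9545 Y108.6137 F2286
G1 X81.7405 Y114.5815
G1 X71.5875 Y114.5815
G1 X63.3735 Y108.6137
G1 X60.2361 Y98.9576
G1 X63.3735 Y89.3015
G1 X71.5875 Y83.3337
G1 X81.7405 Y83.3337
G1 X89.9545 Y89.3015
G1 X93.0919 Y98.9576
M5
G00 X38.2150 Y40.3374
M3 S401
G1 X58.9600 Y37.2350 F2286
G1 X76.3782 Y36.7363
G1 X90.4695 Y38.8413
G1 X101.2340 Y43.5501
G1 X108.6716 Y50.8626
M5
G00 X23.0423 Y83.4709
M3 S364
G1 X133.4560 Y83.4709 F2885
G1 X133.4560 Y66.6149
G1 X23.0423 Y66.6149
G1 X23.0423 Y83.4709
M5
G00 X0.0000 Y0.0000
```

<svg xmlns="http://www.w3.org/2000/svg" width="247.5922mm" height="129.3598mm" viewBox="0 0 247.5922 129.3598">
  <polygon points="123.1838,49.6189 184.9922,49.6189 184.9922,71.7437 123.1838,71.7437" fill="none" stroke="#ff0000"/>
  <polygon points="93.0919,30.4022 89.9545,20.7461 81.7405,14.7783 71.5875,14.7783 63.3735,20.7461 60.2361,30.4022 63.3735,40.0583 71.5875,46.0261 81.7405,46.0261 89.9545,40.0583" fill="none" stroke="#ff00ff"/>
  <polyline points="38.2150,89.0224 58.9600,92.1248 76.3782,92.6235 90.4695,90.5185 101.2340,85.8097 108.6716,78.4972" fill="none" stroke="#ff00ff"/>
  <polygon points="23.0423,45.8889 133.4560,45.8889 133.4560,62.7449 23.0423,62.7449" fill="none" stroke="#ff0000"/>
</svg>

y_svg = 129.3598 − y_m.

[1] S364→`#ff0000` (engrave); closed run; points: 123.1838,49.6189 184.9922,49.6189 184.9922,71.7437 123.1838,71.7437

[2] S401→`#ff00ff` (score); closed run; points: 93.0919,30.4022 89.9545,20.7461 81.7405,14.7783 71.5875,14.7783 63.3735,20.7461 60.2361,30.4022 63.3735,40.0583 71.5875,46.0261 81.7405,46.0261 89.9545,40.0583

[3] S401→`#ff00ff` (score); open run; points: 38.2150,89.0224 58.9600,92.1248 76.3782,92.6235 90.4695,90.5185 101.2340,85.8097 108.6716,78.4972

[4] S364→`#ff0000` (engrave); closed run; points: 23.0423,45.8889 133.4560,45.8889 133.4560,62.7449 23.0423,62.7449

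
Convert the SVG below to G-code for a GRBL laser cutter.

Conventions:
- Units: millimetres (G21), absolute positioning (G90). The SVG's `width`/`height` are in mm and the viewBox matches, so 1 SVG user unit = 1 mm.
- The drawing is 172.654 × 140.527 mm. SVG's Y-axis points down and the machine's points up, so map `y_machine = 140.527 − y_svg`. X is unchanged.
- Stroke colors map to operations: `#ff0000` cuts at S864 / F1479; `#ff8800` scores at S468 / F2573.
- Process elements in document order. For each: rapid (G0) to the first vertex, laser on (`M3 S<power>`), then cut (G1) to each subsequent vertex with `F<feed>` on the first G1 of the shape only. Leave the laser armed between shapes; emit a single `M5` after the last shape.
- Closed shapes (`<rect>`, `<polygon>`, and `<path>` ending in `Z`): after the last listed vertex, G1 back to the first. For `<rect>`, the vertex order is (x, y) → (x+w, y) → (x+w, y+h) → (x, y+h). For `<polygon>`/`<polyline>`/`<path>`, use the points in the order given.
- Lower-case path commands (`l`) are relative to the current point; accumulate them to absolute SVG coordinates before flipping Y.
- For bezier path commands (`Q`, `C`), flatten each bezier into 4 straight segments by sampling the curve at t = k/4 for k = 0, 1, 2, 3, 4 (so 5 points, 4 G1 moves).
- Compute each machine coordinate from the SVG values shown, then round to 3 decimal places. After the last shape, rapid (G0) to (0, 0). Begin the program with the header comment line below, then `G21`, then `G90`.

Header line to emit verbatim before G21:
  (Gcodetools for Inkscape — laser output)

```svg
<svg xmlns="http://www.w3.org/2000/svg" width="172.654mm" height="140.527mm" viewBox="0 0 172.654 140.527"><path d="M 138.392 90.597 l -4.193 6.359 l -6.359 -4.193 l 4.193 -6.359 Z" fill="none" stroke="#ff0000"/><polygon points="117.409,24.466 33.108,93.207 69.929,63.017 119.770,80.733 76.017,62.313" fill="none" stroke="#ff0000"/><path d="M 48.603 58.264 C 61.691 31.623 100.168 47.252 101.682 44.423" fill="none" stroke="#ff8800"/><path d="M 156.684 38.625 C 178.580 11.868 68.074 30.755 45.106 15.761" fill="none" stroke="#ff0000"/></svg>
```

Since the viewBox matches the mm dimensions, user units are millimetres directly. The only transform is the Y-flip y_m = 140.527 − y_svg.

Shape 1 is a regular polygon drawn with `<path>`. Its stroke #ff0000 means cut at S864, F1479. After flipping Y the toolpath is (138.392,49.930) → (134.199,43.571) → (127.840,47.764) → (132.033,54.123) → (138.392,49.930), returning to the start.

Shape 2 is a closed polygon drawn with `<polygon>`. Its stroke #ff0000 means cut at S864, F1479. After flipping Y the toolpath is (117.409,116.061) → (33.108,47.320) → (69.929,77.510) → (119.770,59.794) → (76.017,78.214) → (117.409,116.061), returning to the start.

Shape 3 is a cubic bezier drawn with `<path>`. Its stroke #ff8800 means score at S468, F2573. After flipping Y the toolpath is (48.603,82.263) → (62.205,95.267) → (79.483,98.113) → (94.590,96.494) → (101.682,96.104).

Shape 4 is a cubic bezier drawn with `<path>`. Its stroke #ff0000 means cut at S864, F1479. After flipping Y the toolpath is (156.684,101.902) → (151.717,114.654) → (117.719,117.745) → (75.309,118.631) → (45.106,124.766).

(Gcodetools for Inkscape — laser output)
G21
G90
G0 X138.392 Y49.930
M3 S864
G1 X134.199 Y43.571 F1479
G1 X127.840 Y47.764
G1 X132.033 Y54.123
G1 X138.392 Y49.930
G0 X117.409 Y116.061
M3 S864
G1 X33.108 Y47.320 F1479
G1 X69.929 Y77.510
G1 X119.770 Y59.794
G1 X76.017 Y78.214
G1 X117.409 Y116.061
G0 X48.603 Y82.263
M3 S468
G1 X62.205 Y95.267 F2573
G1 X79.483 Y98.113
G1 X94.590 Y96.494
G1 X101.682 Y96.104
G0 X156.684 Y101.902
M3 S864
G1 X151.717 Y114.654 F1479
G1 X117.719 Y117.745
G1 X75.309 Y118.631
G1 X45.106 Y124.766
M5
G0 X0.000 Y0.000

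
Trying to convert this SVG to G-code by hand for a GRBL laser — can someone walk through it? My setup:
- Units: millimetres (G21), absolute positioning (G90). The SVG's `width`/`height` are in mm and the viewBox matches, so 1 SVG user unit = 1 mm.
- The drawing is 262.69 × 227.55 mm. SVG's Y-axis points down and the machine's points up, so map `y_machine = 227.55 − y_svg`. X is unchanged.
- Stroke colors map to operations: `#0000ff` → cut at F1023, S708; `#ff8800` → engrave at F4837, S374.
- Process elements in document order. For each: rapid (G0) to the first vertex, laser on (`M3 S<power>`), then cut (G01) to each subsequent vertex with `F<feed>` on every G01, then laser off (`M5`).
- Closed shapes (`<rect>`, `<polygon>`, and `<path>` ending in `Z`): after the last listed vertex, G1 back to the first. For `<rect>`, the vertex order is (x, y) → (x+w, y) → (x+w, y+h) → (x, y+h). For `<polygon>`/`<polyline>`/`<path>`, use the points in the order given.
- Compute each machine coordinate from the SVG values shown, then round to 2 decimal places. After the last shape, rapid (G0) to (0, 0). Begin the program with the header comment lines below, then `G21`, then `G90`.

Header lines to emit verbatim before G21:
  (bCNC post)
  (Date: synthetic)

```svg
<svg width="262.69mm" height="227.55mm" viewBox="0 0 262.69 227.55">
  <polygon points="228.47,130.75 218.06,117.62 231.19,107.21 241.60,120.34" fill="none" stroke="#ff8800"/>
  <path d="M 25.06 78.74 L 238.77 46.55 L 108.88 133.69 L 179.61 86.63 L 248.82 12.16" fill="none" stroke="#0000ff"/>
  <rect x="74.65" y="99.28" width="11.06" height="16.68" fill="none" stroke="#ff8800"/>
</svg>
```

1 u = 1 mm; y_m = 227.55 − y.

[1] `<polygon>` regular polygon, #ff8800→engrave S374 F4837: (228.47,96.80) → (218.06,109.93) → (231.19,120.34) → (241.60,107.21) → (228.47,96.80) (closed)

[2] `<path>` open polyline, #0000ff→cut S708 F1023: (25.06,148.81) → (238.77,181.00) → (108.88,93.86) → (179.61,140.92) → (248.82,215.39)

[3] `<rect>` rectangle, #ff8800→engrave S374 F4837: (74.65,128.27) → (85.71,128.27) → (85.71,111.59) → (74.65,111.59) → (74.65,128.27) (closed)

(bCNC post)
(Date: synthetic)
G21
G90
G0 X228.47 Y96.80
M3 S374
G01 X218.06 Y109.93 F4837
G01 X231.19 Y120.34 F4837
G01 X241.60 Y107.21 F4837
G01 X228.47 Y96.80 F4837
M5
G0 X25.06 Y148.81
M3 S708
G01 X238.77 Y181.00 F1023
G01 X108.88 Y93.86 F1023
G01 X179.61 Y140.92 F1023
G01 X248.82 Y215.39 F1023
M5
G0 X74.65 Y128.27
M3 S374
G01 X85.71 Y128.27 F4837
G01 X85.71 Y111.59 F4837
G01 X74.65 Y111.59 F4837
G01 X74.65 Y128.27 F4837
M5
G0 X0.00 Y0.00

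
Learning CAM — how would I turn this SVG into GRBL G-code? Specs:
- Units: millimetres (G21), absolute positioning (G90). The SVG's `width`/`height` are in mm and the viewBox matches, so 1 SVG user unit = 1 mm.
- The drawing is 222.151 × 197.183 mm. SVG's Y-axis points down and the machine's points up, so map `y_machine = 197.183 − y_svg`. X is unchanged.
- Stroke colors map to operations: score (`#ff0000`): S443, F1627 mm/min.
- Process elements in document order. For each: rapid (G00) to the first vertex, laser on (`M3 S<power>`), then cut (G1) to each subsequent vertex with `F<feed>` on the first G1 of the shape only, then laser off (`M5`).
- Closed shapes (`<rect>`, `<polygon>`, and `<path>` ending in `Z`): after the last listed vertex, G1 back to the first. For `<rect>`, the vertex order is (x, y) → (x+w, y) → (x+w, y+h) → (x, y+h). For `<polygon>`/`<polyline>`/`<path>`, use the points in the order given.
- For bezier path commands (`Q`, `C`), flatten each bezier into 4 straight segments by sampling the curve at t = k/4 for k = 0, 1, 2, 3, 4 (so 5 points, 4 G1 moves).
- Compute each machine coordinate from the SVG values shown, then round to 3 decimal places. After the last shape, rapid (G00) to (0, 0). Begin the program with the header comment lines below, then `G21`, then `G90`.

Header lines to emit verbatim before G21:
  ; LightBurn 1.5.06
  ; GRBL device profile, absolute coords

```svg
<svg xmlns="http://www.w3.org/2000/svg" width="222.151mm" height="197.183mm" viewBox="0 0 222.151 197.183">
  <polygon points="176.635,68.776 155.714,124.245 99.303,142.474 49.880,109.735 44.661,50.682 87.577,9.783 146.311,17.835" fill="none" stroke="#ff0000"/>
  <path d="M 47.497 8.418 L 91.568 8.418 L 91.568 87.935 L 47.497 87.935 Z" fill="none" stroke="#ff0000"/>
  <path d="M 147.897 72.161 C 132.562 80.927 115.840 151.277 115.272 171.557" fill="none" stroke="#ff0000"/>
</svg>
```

1 u = 1 mm; y_m = 197.183 − y.

[1] `<polygon>` regular polygon, #ff0000→score S443 F1627: (176.635,128.407) → (155.714,72.938) → (99.303,54.709) → (49.880,87.448) → (44.661,146.501) → (87.577,187.400) → (146.311,179.348) → (176.635,128.407) (closed)

[2] `<path>` rectangle, #ff0000→score S443 F1627: (47.497,188.765) → (91.568,188.765) → (91.568,109.248) → (47.497,109.248) → (47.497,188.765) (closed)

[3] `<path>` cubic bezier, #ff0000→score S443 F1627: (147.897,125.022) → (136.410,108.645) → (126.047,79.642) → (118.453,48.480) → (115.272,25.626)

; LightBurn 1.5.06
; GRBL device profile, absolute coords
G21
G90
G00 X176.635 Y128.407
M3 S443
G1 X155.714 Y72.938 F1627
G1 X99.303 Y54.709
G1 X49.880 Y87.448
G1 X44.661 Y146.501
G1 X87.577 Y187.400
G1 X146.311 Y179.348
G1 X176.635 Y128.407
M5
G00 X47.497 Y188.765
M3 S443
G1 X91.568 Y188.765 F1627
G1 X91.568 Y109.248
G1 X47.497 Y109.248
G1 X47.497 Y188.765
M5
G00 X147.897 Y125.022
M3 S443
G1 X136.410 Y108.645 F1627
G1 X126.047 Y79.642
G1 X118.453 Y48.480
G1 X115.272 Y25.626
M5
G00 X0.000 Y0.000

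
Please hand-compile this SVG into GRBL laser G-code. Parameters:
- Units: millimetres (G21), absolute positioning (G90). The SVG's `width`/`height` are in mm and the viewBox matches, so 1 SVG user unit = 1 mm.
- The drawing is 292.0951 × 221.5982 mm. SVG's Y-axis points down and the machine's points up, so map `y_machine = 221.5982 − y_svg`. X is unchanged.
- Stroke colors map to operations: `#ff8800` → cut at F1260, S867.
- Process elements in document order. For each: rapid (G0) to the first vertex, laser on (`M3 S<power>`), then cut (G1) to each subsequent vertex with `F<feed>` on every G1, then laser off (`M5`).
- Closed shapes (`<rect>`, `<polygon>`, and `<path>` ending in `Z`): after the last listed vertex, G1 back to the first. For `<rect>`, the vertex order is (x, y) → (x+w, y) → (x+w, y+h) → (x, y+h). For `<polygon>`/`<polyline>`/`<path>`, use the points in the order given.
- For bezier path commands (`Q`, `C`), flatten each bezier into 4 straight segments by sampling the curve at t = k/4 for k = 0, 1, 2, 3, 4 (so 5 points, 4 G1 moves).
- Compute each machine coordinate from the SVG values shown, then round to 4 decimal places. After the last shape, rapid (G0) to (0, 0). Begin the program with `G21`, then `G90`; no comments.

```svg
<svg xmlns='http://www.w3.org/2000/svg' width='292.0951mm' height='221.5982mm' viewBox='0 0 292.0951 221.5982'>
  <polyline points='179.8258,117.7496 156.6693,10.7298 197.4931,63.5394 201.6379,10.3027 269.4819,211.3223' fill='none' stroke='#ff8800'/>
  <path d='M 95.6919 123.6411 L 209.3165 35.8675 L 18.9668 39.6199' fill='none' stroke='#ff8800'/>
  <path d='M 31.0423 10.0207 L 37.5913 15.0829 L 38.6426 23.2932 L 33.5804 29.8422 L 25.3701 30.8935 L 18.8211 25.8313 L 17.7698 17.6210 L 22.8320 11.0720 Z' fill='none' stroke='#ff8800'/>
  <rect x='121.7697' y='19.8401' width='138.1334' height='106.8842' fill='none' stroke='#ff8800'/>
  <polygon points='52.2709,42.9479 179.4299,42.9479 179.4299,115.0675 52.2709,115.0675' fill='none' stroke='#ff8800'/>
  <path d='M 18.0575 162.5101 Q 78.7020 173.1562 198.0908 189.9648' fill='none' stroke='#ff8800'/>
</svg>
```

Since the viewBox matches the mm dimensions, user units are millimetres directly. The only transform is the Y-flip y_m = 221.5982 − y_svg.

Shape 1 is a open polyline drawn with `<polyline>`. Its stroke #ff8800 means cut at S867, F1260. After flipping Y the toolpath is (179.8258,103.8486) → (156.6693,210.8684) → (197.4931,158.0588) → (201.6379,211.2955) → (269.4819,10.2759).

Shape 2 is a open polyline drawn with `<path>`. Its stroke #ff8800 means cut at S867, F1260. After flipping Y the toolpath is (95.6919,97.9571) → (209.3165,185.7307) → (18.9668,181.9783).

Shape 3 is a regular polygon drawn with `<path>`. Its stroke #ff8800 means cut at S867, F1260. After flipping Y the toolpath is (31.0423,211.5775) → (37.5913,206.5153) → (38.6426,198.3050) → (33.5804,191.7560) → (25.3701,190.7047) → (18.8211,195.7669) → (17.7698,203.9772) → (22.8320,210.5262) → (31.0423,211.5775), returning to the start.

Shape 4 is a rectangle drawn with `<rect>`. Its stroke #ff8800 means cut at S867, F1260. After flipping Y the toolpath is (121.7697,201.7581) → (259.9031,201.7581) → (259.9031,94.8739) → (121.7697,94.8739) → (121.7697,201.7581), returning to the start.

Shape 5 is a rectangle drawn with `<polygon>`. Its stroke #ff8800 means cut at S867, F1260. After flipping Y the toolpath is (52.2709,178.6503) → (179.4299,178.6503) → (179.4299,106.5307) → (52.2709,106.5307) → (52.2709,178.6503), returning to the start.

Shape 6 is a quadratic bezier drawn with `<path>`. Its stroke #ff8800 means cut at S867, F1260. After flipping Y the toolpath is (18.0575,59.0881) → (52.0513,53.3799) → (93.3881,46.9014) → (142.0679,39.6525) → (198.0908,31.6334).

G21
G90
G0 X179.8258 Y103.8486
M3 S867
G1 X156.6693 Y210.8684 F1260
G1 X197.4931 Y158.0588 F1260
G1 X201.6379 Y211.2955 F1260
G1 X269.4819 Y10.2759 F1260
M5
G0 X95.6919 Y97.9571
M3 S867
G1 X209.3165 Y185.7307 F1260
G1 X18.9668 Y181.9783 F1260
M5
G0 X31.0423 Y211.5775
M3 S867
G1 X37.5913 Y206.5153 F1260
G1 X38.6426 Y198.3050 F1260
G1 X33.5804 Y191.7560 F1260
G1 X25.3701 Y190.7047 F1260
G1 X18.8211 Y195.7669 F1260
G1 X17.7698 Y203.9772 F1260
G1 X22.8320 Y210.5262 F1260
G1 X31.0423 Y211.5775 F1260
M5
G0 X121.7697 Y201.7581
M3 S867
G1 X259.9031 Y201.7581 F1260
G1 X259.9031 Y94.8739 F1260
G1 X121.7697 Y94.8739 F1260
G1 X121.7697 Y201.7581 F1260
M5
G0 X52.2709 Y178.6503
M3 S867
G1 X179.4299 Y178.6503 F1260
G1 X179.4299 Y106.5307 F1260
G1 X52.2709 Y106.5307 F1260
G1 X52.2709 Y178.6503 F1260
M5
G0 X18.0575 Y59.0881
M3 S867
G1 X52.0513 Y53.3799 F1260
G1 X93.3881 Y46.9014 F1260
G1 X142.0679 Y39.6525 F1260
G1 X198.0908 Y31.6334 F1260
M5
G0 X0.0000 Y0.0000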